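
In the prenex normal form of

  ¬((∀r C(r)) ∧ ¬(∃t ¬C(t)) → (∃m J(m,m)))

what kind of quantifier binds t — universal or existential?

universal

Eliminate → and ↔ using ¬ and ∨.
  ¬(¬((∀r C(r)) ∧ ¬(∃t ¬C(t))) ∨ (∃m J(m,m)))
Move each ¬ inward, flipping quantifiers it crosses:
  (∀r C(r)) ∧ (∀t C(t)) ∧ (∀m ¬J(m,m))
All bound variables are already distinct, so no renaming is needed.
Extract every quantifier outward, since the variables are now distinct and don't occur free across branches:
  ∀r ∀t ∀m (C(r) ∧ C(t) ∧ ¬J(m,m))
The quantifier ∃t sits under an odd number of negations (counting the antecedent side of each →), so it flips to ∀t.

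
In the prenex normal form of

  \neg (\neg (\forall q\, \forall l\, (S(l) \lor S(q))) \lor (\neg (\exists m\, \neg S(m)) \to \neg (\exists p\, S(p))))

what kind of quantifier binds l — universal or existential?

Rewrite implications/biconditionals: A → B as ¬A ∨ B.
  \neg (\neg (\forall q\, \forall l\, (S(l) \lor S(q))) \lor \neg \neg (\exists m\, \neg S(m)) \lor \neg (\exists p\, S(p)))
Drive negations inward (¬∀x A ≡ ∃x ¬A, ¬∃x A ≡ ∀x ¬A, De Morgan for ∧/∨):
  (\forall q\, \forall l\, (S(l) \lor S(q))) \land (\forall m\, S(m)) \land (\exists p\, S(p))
All bound variables are already distinct, so no renaming is needed.
Extract every quantifier outward, since the variables are now distinct and don't occur free across branches:
  \forall q\, \forall l\, \forall m\, \exists p\, ((S(l) \lor S(q)) \land S(m) \land S(p))
The quantifier \forall l sits under an even number of negations (counting the antecedent side of each →), so it remains universal.

universal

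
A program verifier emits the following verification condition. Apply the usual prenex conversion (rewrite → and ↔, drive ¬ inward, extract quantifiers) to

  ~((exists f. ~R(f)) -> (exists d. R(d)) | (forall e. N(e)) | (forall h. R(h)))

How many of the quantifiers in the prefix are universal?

Eliminate → and ↔ using ¬ and ∨.
  ~(~(exists f. ~R(f)) | (exists d. R(d)) | (forall e. N(e)) | (forall h. R(h)))
Push ¬ through the quantifiers and connectives to reach negation normal form:
  (exists f. ~R(f)) & (forall d. ~R(d)) & (exists e. ~N(e)) & (exists h. ~R(h))
All bound variables are already distinct, so no renaming is needed.
Finally move all quantifiers to the prefix:
  exists f. forall d. exists e. exists h. (~R(f) & ~R(d) & ~N(e) & ~R(h))
The prefix is exists f forall d exists e exists h: 1 universal, 3 existential.

1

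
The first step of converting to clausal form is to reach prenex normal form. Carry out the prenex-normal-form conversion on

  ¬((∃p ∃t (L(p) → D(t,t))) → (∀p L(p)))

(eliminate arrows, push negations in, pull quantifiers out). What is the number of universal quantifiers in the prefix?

0

First replace A → B with ¬A ∨ B.
  ¬(¬(∃p ∃t (¬L(p) ∨ D(t,t))) ∨ (∀p L(p)))
Drive negations inward (¬∀x A ≡ ∃x ¬A, ¬∃x A ≡ ∀x ¬A, De Morgan for ∧/∨):
  (∃p ∃t (¬L(p) ∨ D(t,t))) ∧ (∃p ¬L(p))
Standardize variables apart so no two quantifiers bind the same name: p↦u1.
  (∃p ∃t (¬L(p) ∨ D(t,t))) ∧ (∃u1 ¬L(u1))
Finally move all quantifiers to the prefix:
  ∃p ∃t ∃u1 ((¬L(p) ∨ D(t,t)) ∧ ¬L(u1))
The prefix is ∃p ∃t ∃u1: 0 universal, 3 existential.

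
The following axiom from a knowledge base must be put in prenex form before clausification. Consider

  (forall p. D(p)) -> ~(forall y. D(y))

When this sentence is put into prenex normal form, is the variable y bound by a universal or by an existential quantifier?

Rewrite implications/biconditionals: A → B as ¬A ∨ B.
  ~(forall p. D(p)) | ~(forall y. D(y))
Push ¬ through the quantifiers and connectives to reach negation normal form:
  (exists p. ~D(p)) | (exists y. ~D(y))
All bound variables are already distinct, so no renaming is needed.
Extract every quantifier outward, since the variables are now distinct and don't occur free across branches:
  exists p. exists y. (~D(p) | ~D(y))
The quantifier forall y sits under an odd number of negations (counting the antecedent side of each →), so it flips to exists y.

existential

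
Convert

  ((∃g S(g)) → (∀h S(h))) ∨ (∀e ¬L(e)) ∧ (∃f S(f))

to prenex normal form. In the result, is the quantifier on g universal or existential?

Eliminate → and ↔ using ¬ and ∨.
  ¬(∃g S(g)) ∨ (∀h S(h)) ∨ (∀e ¬L(e)) ∧ (∃f S(f))
Drive negations inward (¬∀x A ≡ ∃x ¬A, ¬∃x A ≡ ∀x ¬A, De Morgan for ∧/∨):
  (∀g ¬S(g)) ∨ (∀h S(h)) ∨ (∀e ¬L(e)) ∧ (∃f S(f))
Pull the quantifiers to the front (each side's bound variable is not free in the other side):
  ∀g ∀h ∀e ∃f (¬S(g) ∨ S(h) ∨ ¬L(e) ∧ S(f))
The quantifier ∃g sits under an odd number of negations (counting the antecedent side of each →), so it flips to ∀g.

universal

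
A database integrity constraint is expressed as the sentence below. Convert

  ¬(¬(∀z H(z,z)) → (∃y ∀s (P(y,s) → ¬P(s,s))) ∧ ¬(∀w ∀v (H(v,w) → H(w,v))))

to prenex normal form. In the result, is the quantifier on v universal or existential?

universal

Rewrite implications/biconditionals: A → B as ¬A ∨ B.
  ¬(¬¬(∀z H(z,z)) ∨ (∃y ∀s (¬P(y,s) ∨ ¬P(s,s))) ∧ ¬(∀w ∀v (¬H(v,w) ∨ H(w,v))))
Push ¬ through the quantifiers and connectives to reach negation normal form:
  (∃z ¬H(z,z)) ∧ ((∀y ∃s (P(y,s) ∧ P(s,s))) ∨ (∀w ∀v (¬H(v,w) ∨ H(w,v))))
All bound variables are already distinct, so no renaming is needed.
Pull the quantifiers to the front (each side's bound variable is not free in the other side):
  ∃z ∀y ∃s ∀w ∀v (¬H(z,z) ∧ (P(y,s) ∧ P(s,s) ∨ ¬H(v,w) ∨ H(w,v)))
The quantifier ∀v sits under an even number of negations (counting the antecedent side of each →), so it remains universal.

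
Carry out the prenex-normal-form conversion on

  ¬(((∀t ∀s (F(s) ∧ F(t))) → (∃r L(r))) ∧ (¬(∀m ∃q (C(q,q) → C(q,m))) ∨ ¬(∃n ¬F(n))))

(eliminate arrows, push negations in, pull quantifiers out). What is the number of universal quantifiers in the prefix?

4

Eliminate → and ↔ using ¬ and ∨.
  ¬((¬(∀t ∀s (F(s) ∧ F(t))) ∨ (∃r L(r))) ∧ (¬(∀m ∃q (¬C(q,q) ∨ C(q,m))) ∨ ¬(∃n ¬F(n))))
Move each ¬ inward, flipping quantifiers it crosses:
  (∀t ∀s (F(s) ∧ F(t))) ∧ (∀r ¬L(r)) ∨ (∀m ∃q (¬C(q,q) ∨ C(q,m))) ∧ (∃n ¬F(n))
Extract every quantifier outward, since the variables are now distinct and don't occur free across branches:
  ∀t ∀s ∀r ∀m ∃q ∃n (F(s) ∧ F(t) ∧ ¬L(r) ∨ (¬C(q,q) ∨ C(q,m)) ∧ ¬F(n))
The prefix is ∀t ∀s ∀r ∀m ∃q ∃n: 4 universal, 2 existential.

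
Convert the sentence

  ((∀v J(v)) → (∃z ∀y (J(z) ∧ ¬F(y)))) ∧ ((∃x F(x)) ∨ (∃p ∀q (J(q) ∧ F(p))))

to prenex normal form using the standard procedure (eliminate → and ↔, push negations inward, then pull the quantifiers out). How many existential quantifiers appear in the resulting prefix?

4

First replace A → B with ¬A ∨ B.
  (¬(∀v J(v)) ∨ (∃z ∀y (J(z) ∧ ¬F(y)))) ∧ ((∃x F(x)) ∨ (∃p ∀q (J(q) ∧ F(p))))
Move each ¬ inward, flipping quantifiers it crosses:
  ((∃v ¬J(v)) ∨ (∃z ∀y (J(z) ∧ ¬F(y)))) ∧ ((∃x F(x)) ∨ (∃p ∀q (J(q) ∧ F(p))))
All bound variables are already distinct, so no renaming is needed.
Finally move all quantifiers to the prefix:
  ∃v ∃z ∀y ∃x ∃p ∀q ((¬J(v) ∨ J(z) ∧ ¬F(y)) ∧ (F(x) ∨ J(q) ∧ F(p)))
The prefix is ∃v ∃z ∀y ∃x ∃p ∀q: 2 universal, 4 existential.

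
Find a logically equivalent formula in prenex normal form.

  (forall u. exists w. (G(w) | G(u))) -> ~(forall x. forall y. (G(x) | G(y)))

exists u. forall w. exists x. exists y. (~G(w) & ~G(u) | ~G(x) & ~G(y))

First replace A → B with ¬A ∨ B.
  ~(forall u. exists w. (G(w) | G(u))) | ~(forall x. forall y. (G(x) | G(y)))
Drive negations inward (¬∀x A ≡ ∃x ¬A, ¬∃x A ≡ ∀x ¬A, De Morgan for ∧/∨):
  (exists u. forall w. (~G(w) & ~G(u))) | (exists x. exists y. (~G(x) & ~G(y)))
Pull the quantifiers to the front (each side's bound variable is not free in the other side):
  exists u. forall w. exists x. exists y. (~G(w) & ~G(u) | ~G(x) & ~G(y))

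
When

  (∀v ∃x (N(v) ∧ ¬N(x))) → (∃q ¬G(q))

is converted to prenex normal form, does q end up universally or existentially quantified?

First replace A → B with ¬A ∨ B.
  ¬(∀v ∃x (N(v) ∧ ¬N(x))) ∨ (∃q ¬G(q))
Push ¬ through the quantifiers and connectives to reach negation normal form:
  (∃v ∀x (¬N(v) ∨ N(x))) ∨ (∃q ¬G(q))
All bound variables are already distinct, so no renaming is needed.
Extract every quantifier outward, since the variables are now distinct and don't occur free across branches:
  ∃v ∀x ∃q (¬N(v) ∨ N(x) ∨ ¬G(q))
The quantifier ∃q sits under an even number of negations (counting the antecedent side of each →), so it remains existential.

existential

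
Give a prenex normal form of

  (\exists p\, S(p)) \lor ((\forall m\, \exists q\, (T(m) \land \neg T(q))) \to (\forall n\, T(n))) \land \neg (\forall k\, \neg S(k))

\exists p\, \exists m\, \forall q\, \forall n\, \exists k\, (S(p) \lor (\neg T(m) \lor T(q) \lor T(n)) \land S(k))

Eliminate → and ↔ using ¬ and ∨.
  (\exists p\, S(p)) \lor (\neg (\forall m\, \exists q\, (T(m) \land \neg T(q))) \lor (\forall n\, T(n))) \land \neg (\forall k\, \neg S(k))
Push ¬ through the quantifiers and connectives to reach negation normal form:
  (\exists p\, S(p)) \lor ((\exists m\, \forall q\, (\neg T(m) \lor T(q))) \lor (\forall n\, T(n))) \land (\exists k\, S(k))
All bound variables are already distinct, so no renaming is needed.
Extract every quantifier outward, since the variables are now distinct and don't occur free across branches:
  \exists p\, \exists m\, \forall q\, \forall n\, \exists k\, (S(p) \lor (\neg T(m) \lor T(q) \lor T(n)) \land S(k))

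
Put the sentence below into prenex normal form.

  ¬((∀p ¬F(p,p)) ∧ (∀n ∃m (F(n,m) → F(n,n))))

Eliminate → and ↔ using ¬ and ∨.
  ¬((∀p ¬F(p,p)) ∧ (∀n ∃m (¬F(n,m) ∨ F(n,n))))
Drive negations inward (¬∀x A ≡ ∃x ¬A, ¬∃x A ≡ ∀x ¬A, De Morgan for ∧/∨):
  (∃p F(p,p)) ∨ (∃n ∀m (F(n,m) ∧ ¬F(n,n)))
All bound variables are already distinct, so no renaming is needed.
Finally move all quantifiers to the prefix:
  ∃p ∃n ∀m (F(p,p) ∨ F(n,m) ∧ ¬F(n,n))

∃p ∃n ∀m (F(p,p) ∨ F(n,m) ∧ ¬F(n,n))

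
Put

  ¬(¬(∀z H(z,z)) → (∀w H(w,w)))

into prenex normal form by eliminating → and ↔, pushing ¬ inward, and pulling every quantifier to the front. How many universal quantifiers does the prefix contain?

Eliminate → and ↔ using ¬ and ∨.
  ¬(¬¬(∀z H(z,z)) ∨ (∀w H(w,w)))
Push ¬ through the quantifiers and connectives to reach negation normal form:
  (∃z ¬H(z,z)) ∧ (∃w ¬H(w,w))
All bound variables are already distinct, so no renaming is needed.
Finally move all quantifiers to the prefix:
  ∃z ∃w (¬H(z,z) ∧ ¬H(w,w))
The prefix is ∃z ∃w: 0 universal, 2 existential.

0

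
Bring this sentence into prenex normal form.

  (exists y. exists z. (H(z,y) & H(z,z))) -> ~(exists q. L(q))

forall y. forall z. forall q. (~H(z,y) | ~H(z,z) | ~L(q))

First replace A → B with ¬A ∨ B.
  ~(exists y. exists z. (H(z,y) & H(z,z))) | ~(exists q. L(q))
Move each ¬ inward, flipping quantifiers it crosses:
  (forall y. forall z. (~H(z,y) | ~H(z,z))) | (forall q. ~L(q))
All bound variables are already distinct, so no renaming is needed.
Finally move all quantifiers to the prefix:
  forall y. forall z. forall q. (~H(z,y) | ~H(z,z) | ~L(q))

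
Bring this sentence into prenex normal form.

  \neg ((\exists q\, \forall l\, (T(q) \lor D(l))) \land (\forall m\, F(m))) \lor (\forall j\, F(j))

Push ¬ through the quantifiers and connectives to reach negation normal form:
  (\forall q\, \exists l\, (\neg T(q) \land \neg D(l))) \lor (\exists m\, \neg F(m)) \lor (\forall j\, F(j))
All bound variables are already distinct, so no renaming is needed.
Pull the quantifiers to the front (each side's bound variable is not free in the other side):
  \forall q\, \exists l\, \exists m\, \forall j\, (\neg T(q) \land \neg D(l) \lor \neg F(m) \lor F(j))

\forall q\, \exists l\, \exists m\, \forall j\, (\neg T(q) \land \neg D(l) \lor \neg F(m) \lor F(j))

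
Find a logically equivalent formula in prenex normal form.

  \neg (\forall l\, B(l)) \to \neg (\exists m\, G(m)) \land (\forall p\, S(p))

Eliminate → and ↔ using ¬ and ∨.
  \neg \neg (\forall l\, B(l)) \lor \neg (\exists m\, G(m)) \land (\forall p\, S(p))
Move each ¬ inward, flipping quantifiers it crosses:
  (\forall l\, B(l)) \lor (\forall m\, \neg G(m)) \land (\forall p\, S(p))
All bound variables are already distinct, so no renaming is needed.
Extract every quantifier outward, since the variables are now distinct and don't occur free across branches:
  \forall l\, \forall m\, \forall p\, (B(l) \lor \neg G(m) \land S(p))

\forall l\, \forall m\, \forall p\, (B(l) \lor \neg G(m) \land S(p))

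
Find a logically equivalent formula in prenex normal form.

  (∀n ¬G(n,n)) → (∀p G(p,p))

Rewrite implications/biconditionals: A → B as ¬A ∨ B.
  ¬(∀n ¬G(n,n)) ∨ (∀p G(p,p))
Push ¬ through the quantifiers and connectives to reach negation normal form:
  (∃n G(n,n)) ∨ (∀p G(p,p))
Pull the quantifiers to the front (each side's bound variable is not free in the other side):
  ∃n ∀p (G(n,n) ∨ G(p,p))

∃n ∀p (G(n,n) ∨ G(p,p))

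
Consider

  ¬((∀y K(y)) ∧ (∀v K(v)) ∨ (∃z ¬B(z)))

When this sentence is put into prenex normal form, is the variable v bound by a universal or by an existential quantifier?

Push ¬ through the quantifiers and connectives to reach negation normal form:
  ((∃y ¬K(y)) ∨ (∃v ¬K(v))) ∧ (∀z B(z))
All bound variables are already distinct, so no renaming is needed.
Extract every quantifier outward, since the variables are now distinct and don't occur free across branches:
  ∃y ∃v ∀z ((¬K(y) ∨ ¬K(v)) ∧ B(z))
The quantifier ∀v sits under an odd number of negations, so it flips to ∃v.

existential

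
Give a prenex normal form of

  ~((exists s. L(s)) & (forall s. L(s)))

forall s. exists y1. (~L(s) | ~L(y1))

Move each ¬ inward, flipping quantifiers it crosses:
  (forall s. ~L(s)) | (exists s. ~L(s))
Standardize variables apart so no two quantifiers bind the same name: s↦y1.
  (forall s. ~L(s)) | (exists y1. ~L(y1))
Finally move all quantifiers to the prefix:
  forall s. exists y1. (~L(s) | ~L(y1))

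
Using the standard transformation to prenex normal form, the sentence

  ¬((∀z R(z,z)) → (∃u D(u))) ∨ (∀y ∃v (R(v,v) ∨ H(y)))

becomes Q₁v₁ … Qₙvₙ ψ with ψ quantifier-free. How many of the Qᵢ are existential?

Rewrite implications/biconditionals: A → B as ¬A ∨ B.
  ¬(¬(∀z R(z,z)) ∨ (∃u D(u))) ∨ (∀y ∃v (R(v,v) ∨ H(y)))
Move each ¬ inward, flipping quantifiers it crosses:
  (∀z R(z,z)) ∧ (∀u ¬D(u)) ∨ (∀y ∃v (R(v,v) ∨ H(y)))
Pull the quantifiers to the front (each side's bound variable is not free in the other side):
  ∀z ∀u ∀y ∃v (R(z,z) ∧ ¬D(u) ∨ R(v,v) ∨ H(y))
The prefix is ∀z ∀u ∀y ∃v: 3 universal, 1 existential.

1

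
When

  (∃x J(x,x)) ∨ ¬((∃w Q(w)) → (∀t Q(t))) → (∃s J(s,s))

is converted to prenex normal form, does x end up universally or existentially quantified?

Rewrite implications/biconditionals: A → B as ¬A ∨ B.
  ¬((∃x J(x,x)) ∨ ¬(¬(∃w Q(w)) ∨ (∀t Q(t)))) ∨ (∃s J(s,s))
Push ¬ through the quantifiers and connectives to reach negation normal form:
  (∀x ¬J(x,x)) ∧ ((∀w ¬Q(w)) ∨ (∀t Q(t))) ∨ (∃s J(s,s))
Finally move all quantifiers to the prefix:
  ∀x ∀w ∀t ∃s (¬J(x,x) ∧ (¬Q(w) ∨ Q(t)) ∨ J(s,s))
The quantifier ∃x sits under an odd number of negations (counting the antecedent side of each →), so it flips to ∀x.

universal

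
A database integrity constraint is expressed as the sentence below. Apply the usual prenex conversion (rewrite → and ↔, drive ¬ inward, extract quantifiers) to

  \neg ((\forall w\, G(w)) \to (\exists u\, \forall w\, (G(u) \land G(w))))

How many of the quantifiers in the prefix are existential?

First replace A → B with ¬A ∨ B.
  \neg (\neg (\forall w\, G(w)) \lor (\exists u\, \forall w\, (G(u) \land G(w))))
Push ¬ through the quantifiers and connectives to reach negation normal form:
  (\forall w\, G(w)) \land (\forall u\, \exists w\, (\neg G(u) \lor \neg G(w)))
Rename bound variables to avoid capture: w↦v1.
  (\forall w\, G(w)) \land (\forall u\, \exists v1\, (\neg G(u) \lor \neg G(v1)))
Finally move all quantifiers to the prefix:
  \forall w\, \forall u\, \exists v1\, (G(w) \land (\neg G(u) \lor \neg G(v1)))
The prefix is \forall w \forall u \exists v1: 2 universal, 1 existential.

1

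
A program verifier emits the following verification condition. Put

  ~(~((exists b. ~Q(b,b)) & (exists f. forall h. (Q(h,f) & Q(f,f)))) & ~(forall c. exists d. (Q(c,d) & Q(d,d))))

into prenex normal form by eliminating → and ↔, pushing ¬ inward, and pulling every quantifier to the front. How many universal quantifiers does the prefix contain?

2

Push ¬ through the quantifiers and connectives to reach negation normal form:
  (exists b. ~Q(b,b)) & (exists f. forall h. (Q(h,f) & Q(f,f))) | (forall c. exists d. (Q(c,d) & Q(d,d)))
All bound variables are already distinct, so no renaming is needed.
Finally move all quantifiers to the prefix:
  exists b. exists f. forall h. forall c. exists d. (~Q(b,b) & Q(h,f) & Q(f,f) | Q(c,d) & Q(d,d))
The prefix is exists b exists f forall h forall c exists d: 2 universal, 3 existential.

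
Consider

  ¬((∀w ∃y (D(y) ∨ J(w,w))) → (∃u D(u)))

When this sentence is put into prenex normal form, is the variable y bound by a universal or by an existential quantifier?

existential

First replace A → B with ¬A ∨ B.
  ¬(¬(∀w ∃y (D(y) ∨ J(w,w))) ∨ (∃u D(u)))
Drive negations inward (¬∀x A ≡ ∃x ¬A, ¬∃x A ≡ ∀x ¬A, De Morgan for ∧/∨):
  (∀w ∃y (D(y) ∨ J(w,w))) ∧ (∀u ¬D(u))
Pull the quantifiers to the front (each side's bound variable is not free in the other side):
  ∀w ∃y ∀u ((D(y) ∨ J(w,w)) ∧ ¬D(u))
The quantifier ∃y sits under an even number of negations (counting the antecedent side of each →), so it remains existential.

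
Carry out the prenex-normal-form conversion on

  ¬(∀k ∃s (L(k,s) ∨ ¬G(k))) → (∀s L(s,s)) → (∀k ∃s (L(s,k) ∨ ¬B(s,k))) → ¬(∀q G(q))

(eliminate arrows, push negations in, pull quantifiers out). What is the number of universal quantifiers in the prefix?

2

Rewrite implications/biconditionals: A → B as ¬A ∨ B.
  ¬¬(∀k ∃s (L(k,s) ∨ ¬G(k))) ∨ ¬(∀s L(s,s)) ∨ ¬(∀k ∃s (L(s,k) ∨ ¬B(s,k))) ∨ ¬(∀q G(q))
Drive negations inward (¬∀x A ≡ ∃x ¬A, ¬∃x A ≡ ∀x ¬A, De Morgan for ∧/∨):
  (∀k ∃s (L(k,s) ∨ ¬G(k))) ∨ (∃s ¬L(s,s)) ∨ (∃k ∀s (¬L(s,k) ∧ B(s,k))) ∨ (∃q ¬G(q))
Give each quantifier a distinct variable: s↦w1, k↦b, s↦z1.
  (∀k ∃s (L(k,s) ∨ ¬G(k))) ∨ (∃w1 ¬L(w1,w1)) ∨ (∃b ∀z1 (¬L(z1,b) ∧ B(z1,b))) ∨ (∃q ¬G(q))
Finally move all quantifiers to the prefix:
  ∀k ∃s ∃w1 ∃b ∀z1 ∃q (L(k,s) ∨ ¬G(k) ∨ ¬L(w1,w1) ∨ ¬L(z1,b) ∧ B(z1,b) ∨ ¬G(q))
The prefix is ∀k ∃s ∃w1 ∃b ∀z1 ∃q: 2 universal, 4 existential.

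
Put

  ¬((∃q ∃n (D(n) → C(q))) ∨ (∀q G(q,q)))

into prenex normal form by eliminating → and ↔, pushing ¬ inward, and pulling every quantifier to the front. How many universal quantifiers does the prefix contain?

2

Rewrite implications/biconditionals: A → B as ¬A ∨ B.
  ¬((∃q ∃n (¬D(n) ∨ C(q))) ∨ (∀q G(q,q)))
Drive negations inward (¬∀x A ≡ ∃x ¬A, ¬∃x A ≡ ∀x ¬A, De Morgan for ∧/∨):
  (∀q ∀n (D(n) ∧ ¬C(q))) ∧ (∃q ¬G(q,q))
Give each quantifier a distinct variable: q↦w1.
  (∀q ∀n (D(n) ∧ ¬C(q))) ∧ (∃w1 ¬G(w1,w1))
Finally move all quantifiers to the prefix:
  ∀q ∀n ∃w1 (D(n) ∧ ¬C(q) ∧ ¬G(w1,w1))
The prefix is ∀q ∀n ∃w1: 2 universal, 1 existential.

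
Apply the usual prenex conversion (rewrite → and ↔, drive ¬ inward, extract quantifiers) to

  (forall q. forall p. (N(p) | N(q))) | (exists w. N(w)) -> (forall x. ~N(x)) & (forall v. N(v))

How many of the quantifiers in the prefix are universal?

Rewrite implications/biconditionals: A → B as ¬A ∨ B.
  ~((forall q. forall p. (N(p) | N(q))) | (exists w. N(w))) | (forall x. ~N(x)) & (forall v. N(v))
Drive negations inward (¬∀x A ≡ ∃x ¬A, ¬∃x A ≡ ∀x ¬A, De Morgan for ∧/∨):
  (exists q. exists p. (~N(p) & ~N(q))) & (forall w. ~N(w)) | (forall x. ~N(x)) & (forall v. N(v))
All bound variables are already distinct, so no renaming is needed.
Pull the quantifiers to the front (each side's bound variable is not free in the other side):
  exists q. exists p. forall w. forall x. forall v. (~N(p) & ~N(q) & ~N(w) | ~N(x) & N(v))
The prefix is exists q exists p forall w forall x forall v: 3 universal, 2 existential.

3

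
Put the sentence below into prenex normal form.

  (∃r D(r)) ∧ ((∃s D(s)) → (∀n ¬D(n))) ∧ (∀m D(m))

∃r ∀s ∀n ∀m (D(r) ∧ (¬D(s) ∨ ¬D(n)) ∧ D(m))

Eliminate → and ↔ using ¬ and ∨.
  (∃r D(r)) ∧ (¬(∃s D(s)) ∨ (∀n ¬D(n))) ∧ (∀m D(m))
Move each ¬ inward, flipping quantifiers it crosses:
  (∃r D(r)) ∧ ((∀s ¬D(s)) ∨ (∀n ¬D(n))) ∧ (∀m D(m))
Pull the quantifiers to the front (each side's bound variable is not free in the other side):
  ∃r ∀s ∀n ∀m (D(r) ∧ (¬D(s) ∨ ¬D(n)) ∧ D(m))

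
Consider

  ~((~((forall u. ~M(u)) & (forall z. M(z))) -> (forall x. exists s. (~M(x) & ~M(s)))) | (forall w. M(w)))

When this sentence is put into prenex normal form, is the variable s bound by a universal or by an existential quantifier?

universal

First replace A → B with ¬A ∨ B.
  ~(~~((forall u. ~M(u)) & (forall z. M(z))) | (forall x. exists s. (~M(x) & ~M(s))) | (forall w. M(w)))
Move each ¬ inward, flipping quantifiers it crosses:
  ((exists u. M(u)) | (exists z. ~M(z))) & (exists x. forall s. (M(x) | M(s))) & (exists w. ~M(w))
Finally move all quantifiers to the prefix:
  exists u. exists z. exists x. forall s. exists w. ((M(u) | ~M(z)) & (M(x) | M(s)) & ~M(w))
The quantifier exists s sits under an odd number of negations (counting the antecedent side of each →), so it flips to forall s.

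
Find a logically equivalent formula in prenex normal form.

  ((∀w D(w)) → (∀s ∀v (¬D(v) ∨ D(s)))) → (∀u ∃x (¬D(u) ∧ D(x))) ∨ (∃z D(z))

∀w ∃s ∃v ∀u ∃x ∃z (D(w) ∧ D(v) ∧ ¬D(s) ∨ ¬D(u) ∧ D(x) ∨ D(z))

Rewrite implications/biconditionals: A → B as ¬A ∨ B.
  ¬(¬(∀w D(w)) ∨ (∀s ∀v (¬D(v) ∨ D(s)))) ∨ (∀u ∃x (¬D(u) ∧ D(x))) ∨ (∃z D(z))
Drive negations inward (¬∀x A ≡ ∃x ¬A, ¬∃x A ≡ ∀x ¬A, De Morgan for ∧/∨):
  (∀w D(w)) ∧ (∃s ∃v (D(v) ∧ ¬D(s))) ∨ (∀u ∃x (¬D(u) ∧ D(x))) ∨ (∃z D(z))
All bound variables are already distinct, so no renaming is needed.
Finally move all quantifiers to the prefix:
  ∀w ∃s ∃v ∀u ∃x ∃z (D(w) ∧ D(v) ∧ ¬D(s) ∨ ¬D(u) ∧ D(x) ∨ D(z))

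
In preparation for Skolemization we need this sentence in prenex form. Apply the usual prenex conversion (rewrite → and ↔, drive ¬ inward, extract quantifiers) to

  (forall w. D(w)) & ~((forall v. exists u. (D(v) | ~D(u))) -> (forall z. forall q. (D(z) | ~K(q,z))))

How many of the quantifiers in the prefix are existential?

Eliminate → and ↔ using ¬ and ∨.
  (forall w. D(w)) & ~(~(forall v. exists u. (D(v) | ~D(u))) | (forall z. forall q. (D(z) | ~K(q,z))))
Move each ¬ inward, flipping quantifiers it crosses:
  (forall w. D(w)) & (forall v. exists u. (D(v) | ~D(u))) & (exists z. exists q. (~D(z) & K(q,z)))
All bound variables are already distinct, so no renaming is needed.
Pull the quantifiers to the front (each side's bound variable is not free in the other side):
  forall w. forall v. exists u. exists z. exists q. (D(w) & (D(v) | ~D(u)) & ~D(z) & K(q,z))
The prefix is forall w forall v exists u exists z exists q: 2 universal, 3 existential.

3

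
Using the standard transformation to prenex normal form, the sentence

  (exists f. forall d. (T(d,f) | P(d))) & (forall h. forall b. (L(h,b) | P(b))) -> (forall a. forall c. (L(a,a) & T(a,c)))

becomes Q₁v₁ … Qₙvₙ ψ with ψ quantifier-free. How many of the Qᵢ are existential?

3

First replace A → B with ¬A ∨ B.
  ~((exists f. forall d. (T(d,f) | P(d))) & (forall h. forall b. (L(h,b) | P(b)))) | (forall a. forall c. (L(a,a) & T(a,c)))
Push ¬ through the quantifiers and connectives to reach negation normal form:
  (forall f. exists d. (~T(d,f) & ~P(d))) | (exists h. exists b. (~L(h,b) & ~P(b))) | (forall a. forall c. (L(a,a) & T(a,c)))
All bound variables are already distinct, so no renaming is needed.
Finally move all quantifiers to the prefix:
  forall f. exists d. exists h. exists b. forall a. forall c. (~T(d,f) & ~P(d) | ~L(h,b) & ~P(b) | L(a,a) & T(a,c))
The prefix is forall f exists d exists h exists b forall a forall c: 3 universal, 3 existential.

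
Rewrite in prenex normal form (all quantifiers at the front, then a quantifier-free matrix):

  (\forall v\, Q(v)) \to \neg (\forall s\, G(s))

First replace A → B with ¬A ∨ B.
  \neg (\forall v\, Q(v)) \lor \neg (\forall s\, G(s))
Move each ¬ inward, flipping quantifiers it crosses:
  (\exists v\, \neg Q(v)) \lor (\exists s\, \neg G(s))
All bound variables are already distinct, so no renaming is needed.
Extract every quantifier outward, since the variables are now distinct and don't occur free across branches:
  \exists v\, \exists s\, (\neg Q(v) \lor \neg G(s))

\exists v\, \exists s\, (\neg Q(v) \lor \neg G(s))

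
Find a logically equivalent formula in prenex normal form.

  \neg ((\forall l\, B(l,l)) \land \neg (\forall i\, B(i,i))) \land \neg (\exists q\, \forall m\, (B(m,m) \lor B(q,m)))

Move each ¬ inward, flipping quantifiers it crosses:
  ((\exists l\, \neg B(l,l)) \lor (\forall i\, B(i,i))) \land (\forall q\, \exists m\, (\neg B(m,m) \land \neg B(q,m)))
Finally move all quantifiers to the prefix:
  \exists l\, \forall i\, \forall q\, \exists m\, ((\neg B(l,l) \lor B(i,i)) \land \neg B(m,m) \land \neg B(q,m))

\exists l\, \forall i\, \forall q\, \exists m\, ((\neg B(l,l) \lor B(i,i)) \land \neg B(m,m) \land \neg B(q,m))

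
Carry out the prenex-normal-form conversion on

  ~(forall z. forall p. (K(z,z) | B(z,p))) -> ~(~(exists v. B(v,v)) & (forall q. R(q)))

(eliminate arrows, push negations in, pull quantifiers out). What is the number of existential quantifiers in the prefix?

First replace A → B with ¬A ∨ B.
  ~~(forall z. forall p. (K(z,z) | B(z,p))) | ~(~(exists v. B(v,v)) & (forall q. R(q)))
Move each ¬ inward, flipping quantifiers it crosses:
  (forall z. forall p. (K(z,z) | B(z,p))) | (exists v. B(v,v)) | (exists q. ~R(q))
All bound variables are already distinct, so no renaming is needed.
Finally move all quantifiers to the prefix:
  forall z. forall p. exists v. exists q. (K(z,z) | B(z,p) | B(v,v) | ~R(q))
The prefix is forall z forall p exists v exists q: 2 universal, 2 existential.

2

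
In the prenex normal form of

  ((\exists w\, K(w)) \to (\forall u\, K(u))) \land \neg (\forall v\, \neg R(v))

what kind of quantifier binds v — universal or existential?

existential

Eliminate → and ↔ using ¬ and ∨.
  (\neg (\exists w\, K(w)) \lor (\forall u\, K(u))) \land \neg (\forall v\, \neg R(v))
Push ¬ through the quantifiers and connectives to reach negation normal form:
  ((\forall w\, \neg K(w)) \lor (\forall u\, K(u))) \land (\exists v\, R(v))
All bound variables are already distinct, so no renaming is needed.
Pull the quantifiers to the front (each side's bound variable is not free in the other side):
  \forall w\, \forall u\, \exists v\, ((\neg K(w) \lor K(u)) \land R(v))
The quantifier \forall v sits under an odd number of negations (counting the antecedent side of each →), so it flips to \exists v.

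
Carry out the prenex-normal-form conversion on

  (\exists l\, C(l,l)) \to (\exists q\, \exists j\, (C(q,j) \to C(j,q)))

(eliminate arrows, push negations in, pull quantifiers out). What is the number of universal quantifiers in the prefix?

Rewrite implications/biconditionals: A → B as ¬A ∨ B.
  \neg (\exists l\, C(l,l)) \lor (\exists q\, \exists j\, (\neg C(q,j) \lor C(j,q)))
Move each ¬ inward, flipping quantifiers it crosses:
  (\forall l\, \neg C(l,l)) \lor (\exists q\, \exists j\, (\neg C(q,j) \lor C(j,q)))
Extract every quantifier outward, since the variables are now distinct and don't occur free across branches:
  \forall l\, \exists q\, \exists j\, (\neg C(l,l) \lor \neg C(q,j) \lor C(j,q))
The prefix is \forall l \exists q \exists j: 1 universal, 2 existential.

1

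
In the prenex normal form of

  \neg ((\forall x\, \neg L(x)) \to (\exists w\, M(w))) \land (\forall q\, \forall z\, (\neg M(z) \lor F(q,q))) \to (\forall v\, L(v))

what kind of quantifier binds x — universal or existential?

existential

First replace A → B with ¬A ∨ B.
  \neg (\neg (\neg (\forall x\, \neg L(x)) \lor (\exists w\, M(w))) \land (\forall q\, \forall z\, (\neg M(z) \lor F(q,q)))) \lor (\forall v\, L(v))
Drive negations inward (¬∀x A ≡ ∃x ¬A, ¬∃x A ≡ ∀x ¬A, De Morgan for ∧/∨):
  (\exists x\, L(x)) \lor (\exists w\, M(w)) \lor (\exists q\, \exists z\, (M(z) \land \neg F(q,q))) \lor (\forall v\, L(v))
Pull the quantifiers to the front (each side's bound variable is not free in the other side):
  \exists x\, \exists w\, \exists q\, \exists z\, \forall v\, (L(x) \lor M(w) \lor M(z) \land \neg F(q,q) \lor L(v))
The quantifier \forall x sits under an odd number of negations (counting the antecedent side of each →), so it flips to \exists x.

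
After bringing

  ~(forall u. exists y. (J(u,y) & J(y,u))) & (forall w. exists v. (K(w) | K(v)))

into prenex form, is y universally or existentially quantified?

universal

Move each ¬ inward, flipping quantifiers it crosses:
  (exists u. forall y. (~J(u,y) | ~J(y,u))) & (forall w. exists v. (K(w) | K(v)))
All bound variables are already distinct, so no renaming is needed.
Extract every quantifier outward, since the variables are now distinct and don't occur free across branches:
  exists u. forall y. forall w. exists v. ((~J(u,y) | ~J(y,u)) & (K(w) | K(v)))
The quantifier exists y sits under an odd number of negations, so it flips to forall y.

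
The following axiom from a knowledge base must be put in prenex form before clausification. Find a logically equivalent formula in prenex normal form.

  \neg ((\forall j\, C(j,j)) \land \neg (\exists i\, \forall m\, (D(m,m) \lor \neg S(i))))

Drive negations inward (¬∀x A ≡ ∃x ¬A, ¬∃x A ≡ ∀x ¬A, De Morgan for ∧/∨):
  (\exists j\, \neg C(j,j)) \lor (\exists i\, \forall m\, (D(m,m) \lor \neg S(i)))
Pull the quantifiers to the front (each side's bound variable is not free in the other side):
  \exists j\, \exists i\, \forall m\, (\neg C(j,j) \lor D(m,m) \lor \neg S(i))

\exists j\, \exists i\, \forall m\, (\neg C(j,j) \lor D(m,m) \lor \neg S(i))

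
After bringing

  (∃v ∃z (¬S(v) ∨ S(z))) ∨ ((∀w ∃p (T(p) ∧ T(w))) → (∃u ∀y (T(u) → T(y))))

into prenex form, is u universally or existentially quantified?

existential

Eliminate → and ↔ using ¬ and ∨.
  (∃v ∃z (¬S(v) ∨ S(z))) ∨ ¬(∀w ∃p (T(p) ∧ T(w))) ∨ (∃u ∀y (¬T(u) ∨ T(y)))
Move each ¬ inward, flipping quantifiers it crosses:
  (∃v ∃z (¬S(v) ∨ S(z))) ∨ (∃w ∀p (¬T(p) ∨ ¬T(w))) ∨ (∃u ∀y (¬T(u) ∨ T(y)))
All bound variables are already distinct, so no renaming is needed.
Pull the quantifiers to the front (each side's bound variable is not free in the other side):
  ∃v ∃z ∃w ∀p ∃u ∀y (¬S(v) ∨ S(z) ∨ ¬T(p) ∨ ¬T(w) ∨ ¬T(u) ∨ T(y))
The quantifier ∃u sits under an even number of negations (counting the antecedent side of each →), so it remains existential.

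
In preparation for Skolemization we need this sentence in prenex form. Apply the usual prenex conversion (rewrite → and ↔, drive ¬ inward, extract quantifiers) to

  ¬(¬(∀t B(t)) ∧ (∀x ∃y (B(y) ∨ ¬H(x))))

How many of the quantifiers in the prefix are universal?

2

Push ¬ through the quantifiers and connectives to reach negation normal form:
  (∀t B(t)) ∨ (∃x ∀y (¬B(y) ∧ H(x)))
Finally move all quantifiers to the prefix:
  ∀t ∃x ∀y (B(t) ∨ ¬B(y) ∧ H(x))
The prefix is ∀t ∃x ∀y: 2 universal, 1 existential.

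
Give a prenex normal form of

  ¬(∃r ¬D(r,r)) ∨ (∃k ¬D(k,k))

∀r ∃k (D(r,r) ∨ ¬D(k,k))

Drive negations inward (¬∀x A ≡ ∃x ¬A, ¬∃x A ≡ ∀x ¬A, De Morgan for ∧/∨):
  (∀r D(r,r)) ∨ (∃k ¬D(k,k))
Extract every quantifier outward, since the variables are now distinct and don't occur free across branches:
  ∀r ∃k (D(r,r) ∨ ¬D(k,k))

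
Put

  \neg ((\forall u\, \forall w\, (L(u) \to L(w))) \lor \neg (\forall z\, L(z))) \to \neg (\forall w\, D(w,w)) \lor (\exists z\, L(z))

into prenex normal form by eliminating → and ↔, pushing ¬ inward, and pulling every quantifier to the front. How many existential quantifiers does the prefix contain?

3

Eliminate → and ↔ using ¬ and ∨.
  \neg \neg ((\forall u\, \forall w\, (\neg L(u) \lor L(w))) \lor \neg (\forall z\, L(z))) \lor \neg (\forall w\, D(w,w)) \lor (\exists z\, L(z))
Push ¬ through the quantifiers and connectives to reach negation normal form:
  (\forall u\, \forall w\, (\neg L(u) \lor L(w))) \lor (\exists z\, \neg L(z)) \lor (\exists w\, \neg D(w,w)) \lor (\exists z\, L(z))
Give each quantifier a distinct variable: w↦r, z↦y.
  (\forall u\, \forall w\, (\neg L(u) \lor L(w))) \lor (\exists z\, \neg L(z)) \lor (\exists r\, \neg D(r,r)) \lor (\exists y\, L(y))
Finally move all quantifiers to the prefix:
  \forall u\, \forall w\, \exists z\, \exists r\, \exists y\, (\neg L(u) \lor L(w) \lor \neg L(z) \lor \neg D(r,r) \lor L(y))
The prefix is \forall u \forall w \exists z \exists r \exists y: 2 universal, 3 existential.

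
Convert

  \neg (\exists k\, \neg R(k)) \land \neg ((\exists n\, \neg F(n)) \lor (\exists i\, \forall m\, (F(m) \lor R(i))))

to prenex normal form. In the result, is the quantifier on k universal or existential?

universal

Move each ¬ inward, flipping quantifiers it crosses:
  (\forall k\, R(k)) \land (\forall n\, F(n)) \land (\forall i\, \exists m\, (\neg F(m) \land \neg R(i)))
Extract every quantifier outward, since the variables are now distinct and don't occur free across branches:
  \forall k\, \forall n\, \forall i\, \exists m\, (R(k) \land F(n) \land \neg F(m) \land \neg R(i))
The quantifier \exists k sits under an odd number of negations, so it flips to \forall k.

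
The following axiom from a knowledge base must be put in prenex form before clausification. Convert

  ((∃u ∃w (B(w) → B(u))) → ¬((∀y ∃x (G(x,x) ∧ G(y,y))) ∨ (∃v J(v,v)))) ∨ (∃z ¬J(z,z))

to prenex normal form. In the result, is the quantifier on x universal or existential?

Rewrite implications/biconditionals: A → B as ¬A ∨ B.
  ¬(∃u ∃w (¬B(w) ∨ B(u))) ∨ ¬((∀y ∃x (G(x,x) ∧ G(y,y))) ∨ (∃v J(v,v))) ∨ (∃z ¬J(z,z))
Move each ¬ inward, flipping quantifiers it crosses:
  (∀u ∀w (B(w) ∧ ¬B(u))) ∨ (∃y ∀x (¬G(x,x) ∨ ¬G(y,y))) ∧ (∀v ¬J(v,v)) ∨ (∃z ¬J(z,z))
Extract every quantifier outward, since the variables are now distinct and don't occur free across branches:
  ∀u ∀w ∃y ∀x ∀v ∃z (B(w) ∧ ¬B(u) ∨ (¬G(x,x) ∨ ¬G(y,y)) ∧ ¬J(v,v) ∨ ¬J(z,z))
The quantifier ∃x sits under an odd number of negations (counting the antecedent side of each →), so it flips to ∀x.

universal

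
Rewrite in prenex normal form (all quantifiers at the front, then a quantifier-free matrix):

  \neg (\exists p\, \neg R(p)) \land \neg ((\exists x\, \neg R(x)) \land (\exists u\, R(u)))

Move each ¬ inward, flipping quantifiers it crosses:
  (\forall p\, R(p)) \land ((\forall x\, R(x)) \lor (\forall u\, \neg R(u)))
Finally move all quantifiers to the prefix:
  \forall p\, \forall x\, \forall u\, (R(p) \land (R(x) \lor \neg R(u)))

\forall p\, \forall x\, \forall u\, (R(p) \land (R(x) \lor \neg R(u)))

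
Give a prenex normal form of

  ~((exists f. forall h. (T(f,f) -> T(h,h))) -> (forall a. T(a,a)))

exists f. forall h. exists a. ((~T(f,f) | T(h,h)) & ~T(a,a))

Eliminate → and ↔ using ¬ and ∨.
  ~(~(exists f. forall h. (~T(f,f) | T(h,h))) | (forall a. T(a,a)))
Move each ¬ inward, flipping quantifiers it crosses:
  (exists f. forall h. (~T(f,f) | T(h,h))) & (exists a. ~T(a,a))
All bound variables are already distinct, so no renaming is needed.
Pull the quantifiers to the front (each side's bound variable is not free in the other side):
  exists f. forall h. exists a. ((~T(f,f) | T(h,h)) & ~T(a,a))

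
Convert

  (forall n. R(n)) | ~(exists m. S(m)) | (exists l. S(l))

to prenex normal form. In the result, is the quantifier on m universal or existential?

Move each ¬ inward, flipping quantifiers it crosses:
  (forall n. R(n)) | (forall m. ~S(m)) | (exists l. S(l))
Extract every quantifier outward, since the variables are now distinct and don't occur free across branches:
  forall n. forall m. exists l. (R(n) | ~S(m) | S(l))
The quantifier exists m sits under an odd number of negations, so it flips to forall m.

universal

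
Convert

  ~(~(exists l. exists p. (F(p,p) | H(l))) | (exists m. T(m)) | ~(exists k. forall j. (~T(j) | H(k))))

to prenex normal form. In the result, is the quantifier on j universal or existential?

universal

Drive negations inward (¬∀x A ≡ ∃x ¬A, ¬∃x A ≡ ∀x ¬A, De Morgan for ∧/∨):
  (exists l. exists p. (F(p,p) | H(l))) & (forall m. ~T(m)) & (exists k. forall j. (~T(j) | H(k)))
Pull the quantifiers to the front (each side's bound variable is not free in the other side):
  exists l. exists p. forall m. exists k. forall j. ((F(p,p) | H(l)) & ~T(m) & (~T(j) | H(k)))
The quantifier forall j sits under an even number of negations, so it remains universal.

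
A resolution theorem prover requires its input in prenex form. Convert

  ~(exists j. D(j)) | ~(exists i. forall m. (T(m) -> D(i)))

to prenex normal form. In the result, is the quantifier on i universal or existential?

universal

Rewrite implications/biconditionals: A → B as ¬A ∨ B.
  ~(exists j. D(j)) | ~(exists i. forall m. (~T(m) | D(i)))
Push ¬ through the quantifiers and connectives to reach negation normal form:
  (forall j. ~D(j)) | (forall i. exists m. (T(m) & ~D(i)))
All bound variables are already distinct, so no renaming is needed.
Extract every quantifier outward, since the variables are now distinct and don't occur free across branches:
  forall j. forall i. exists m. (~D(j) | T(m) & ~D(i))
The quantifier exists i sits under an odd number of negations (counting the antecedent side of each →), so it flips to forall i.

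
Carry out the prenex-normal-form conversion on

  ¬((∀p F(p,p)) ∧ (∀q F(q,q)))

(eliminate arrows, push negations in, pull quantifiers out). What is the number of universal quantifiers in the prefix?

0

Drive negations inward (¬∀x A ≡ ∃x ¬A, ¬∃x A ≡ ∀x ¬A, De Morgan for ∧/∨):
  (∃p ¬F(p,p)) ∨ (∃q ¬F(q,q))
Extract every quantifier outward, since the variables are now distinct and don't occur free across branches:
  ∃p ∃q (¬F(p,p) ∨ ¬F(q,q))
The prefix is ∃p ∃q: 0 universal, 2 existential.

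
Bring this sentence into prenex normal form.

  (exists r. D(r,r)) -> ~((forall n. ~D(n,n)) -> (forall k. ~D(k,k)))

forall r. forall n. exists k. (~D(r,r) | ~D(n,n) & D(k,k))

Rewrite implications/biconditionals: A → B as ¬A ∨ B.
  ~(exists r. D(r,r)) | ~(~(forall n. ~D(n,n)) | (forall k. ~D(k,k)))
Move each ¬ inward, flipping quantifiers it crosses:
  (forall r. ~D(r,r)) | (forall n. ~D(n,n)) & (exists k. D(k,k))
Pull the quantifiers to the front (each side's bound variable is not free in the other side):
  forall r. forall n. exists k. (~D(r,r) | ~D(n,n) & D(k,k))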